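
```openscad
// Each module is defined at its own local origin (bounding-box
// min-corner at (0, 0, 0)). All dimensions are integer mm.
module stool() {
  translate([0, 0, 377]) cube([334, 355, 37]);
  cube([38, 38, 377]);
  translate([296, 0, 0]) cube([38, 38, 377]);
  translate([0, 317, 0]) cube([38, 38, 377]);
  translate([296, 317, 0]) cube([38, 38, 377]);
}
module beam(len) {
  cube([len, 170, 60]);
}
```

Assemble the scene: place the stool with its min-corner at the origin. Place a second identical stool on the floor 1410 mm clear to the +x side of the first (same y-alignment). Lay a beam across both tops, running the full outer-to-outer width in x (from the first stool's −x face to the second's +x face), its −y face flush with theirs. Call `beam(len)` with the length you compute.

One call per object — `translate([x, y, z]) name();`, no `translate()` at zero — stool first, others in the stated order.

stool();
translate([1744, 0, 0]) stool();
translate([0, 0, 414]) beam(2078);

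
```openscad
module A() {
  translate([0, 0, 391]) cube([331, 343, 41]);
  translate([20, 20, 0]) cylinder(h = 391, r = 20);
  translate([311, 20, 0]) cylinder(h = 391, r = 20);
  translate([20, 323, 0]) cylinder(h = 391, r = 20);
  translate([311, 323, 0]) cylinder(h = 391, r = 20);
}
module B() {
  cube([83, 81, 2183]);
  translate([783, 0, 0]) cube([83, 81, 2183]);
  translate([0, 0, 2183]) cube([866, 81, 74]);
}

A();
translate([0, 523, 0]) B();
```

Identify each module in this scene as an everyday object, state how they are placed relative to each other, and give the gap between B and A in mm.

The door frame's nearest face is 180 mm from the stool's +y face.

A is a stool. B is a door frame. The door frame is on the floor beside the stool on its +y side. The gap between the door frame and the stool is 180 mm.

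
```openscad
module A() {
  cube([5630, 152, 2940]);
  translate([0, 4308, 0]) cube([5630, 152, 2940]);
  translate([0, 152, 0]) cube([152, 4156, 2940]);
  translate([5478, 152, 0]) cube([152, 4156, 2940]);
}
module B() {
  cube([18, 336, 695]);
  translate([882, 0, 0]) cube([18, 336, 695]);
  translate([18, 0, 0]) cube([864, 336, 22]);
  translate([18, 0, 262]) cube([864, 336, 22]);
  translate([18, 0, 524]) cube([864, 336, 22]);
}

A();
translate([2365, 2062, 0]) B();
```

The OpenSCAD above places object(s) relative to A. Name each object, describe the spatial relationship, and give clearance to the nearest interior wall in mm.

A is a house frame. B is a bookshelf. The bookshelf sits inside the house frame, centred. The clearance to the nearest interior wall is 1910 mm.

Clearances: x = 2213, y = 1910; minimum 1910 mm.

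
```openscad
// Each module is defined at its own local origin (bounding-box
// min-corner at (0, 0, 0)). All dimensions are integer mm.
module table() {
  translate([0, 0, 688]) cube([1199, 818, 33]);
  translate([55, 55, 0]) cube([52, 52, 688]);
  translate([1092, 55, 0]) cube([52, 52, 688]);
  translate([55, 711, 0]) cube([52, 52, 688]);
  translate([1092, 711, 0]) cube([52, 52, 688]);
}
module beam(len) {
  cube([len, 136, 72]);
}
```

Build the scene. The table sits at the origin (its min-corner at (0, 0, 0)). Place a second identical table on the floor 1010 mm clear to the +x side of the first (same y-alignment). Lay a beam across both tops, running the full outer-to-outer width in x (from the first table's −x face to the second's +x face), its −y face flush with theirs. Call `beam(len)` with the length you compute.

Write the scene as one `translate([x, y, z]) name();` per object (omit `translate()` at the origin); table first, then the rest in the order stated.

table();
translate([2209, 0, 0]) table();
translate([0, 0, 721]) beam(3408);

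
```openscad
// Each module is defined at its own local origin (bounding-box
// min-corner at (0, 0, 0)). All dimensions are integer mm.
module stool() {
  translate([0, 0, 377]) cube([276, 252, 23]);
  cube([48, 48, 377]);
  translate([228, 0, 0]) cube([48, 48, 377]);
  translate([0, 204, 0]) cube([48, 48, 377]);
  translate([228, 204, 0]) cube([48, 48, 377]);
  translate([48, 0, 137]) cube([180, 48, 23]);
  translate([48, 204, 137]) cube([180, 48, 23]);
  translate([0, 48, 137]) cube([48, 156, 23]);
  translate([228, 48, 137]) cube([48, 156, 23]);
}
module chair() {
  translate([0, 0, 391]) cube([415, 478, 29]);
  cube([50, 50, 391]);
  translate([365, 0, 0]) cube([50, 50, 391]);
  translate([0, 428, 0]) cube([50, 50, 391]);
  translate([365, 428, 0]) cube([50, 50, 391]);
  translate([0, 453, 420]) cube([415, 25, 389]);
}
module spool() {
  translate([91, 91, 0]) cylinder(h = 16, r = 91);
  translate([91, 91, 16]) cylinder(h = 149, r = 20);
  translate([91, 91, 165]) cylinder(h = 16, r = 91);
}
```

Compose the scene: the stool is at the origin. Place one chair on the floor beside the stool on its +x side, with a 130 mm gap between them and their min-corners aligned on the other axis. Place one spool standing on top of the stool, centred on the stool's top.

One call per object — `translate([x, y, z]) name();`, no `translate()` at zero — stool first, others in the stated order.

stool();
translate([406, 0, 0]) chair();
translate([47, 35, 400]) spool();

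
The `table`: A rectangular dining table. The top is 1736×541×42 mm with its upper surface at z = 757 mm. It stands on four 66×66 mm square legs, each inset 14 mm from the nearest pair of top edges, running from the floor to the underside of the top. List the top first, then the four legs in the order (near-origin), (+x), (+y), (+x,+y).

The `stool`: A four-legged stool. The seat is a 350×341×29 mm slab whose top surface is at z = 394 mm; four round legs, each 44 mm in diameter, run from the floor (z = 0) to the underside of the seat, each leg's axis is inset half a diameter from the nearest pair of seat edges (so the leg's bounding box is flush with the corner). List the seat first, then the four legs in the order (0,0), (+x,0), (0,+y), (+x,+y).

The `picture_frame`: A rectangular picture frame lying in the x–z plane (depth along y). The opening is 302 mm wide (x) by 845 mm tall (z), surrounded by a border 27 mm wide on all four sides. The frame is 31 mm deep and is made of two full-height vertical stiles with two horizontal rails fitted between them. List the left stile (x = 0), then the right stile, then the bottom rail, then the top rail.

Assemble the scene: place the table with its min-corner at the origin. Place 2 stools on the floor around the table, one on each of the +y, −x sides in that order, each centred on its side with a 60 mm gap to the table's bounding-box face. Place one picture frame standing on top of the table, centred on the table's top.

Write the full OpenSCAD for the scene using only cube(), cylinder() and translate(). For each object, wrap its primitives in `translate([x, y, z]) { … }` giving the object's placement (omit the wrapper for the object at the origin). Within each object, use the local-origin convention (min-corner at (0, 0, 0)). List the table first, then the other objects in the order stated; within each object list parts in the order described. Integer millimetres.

translate([0, 0, 715]) cube([1736, 541, 42]);
translate([14, 14, 0]) cube([66, 66, 715]);
translate([1656, 14, 0]) cube([66, 66, 715]);
translate([14, 461, 0]) cube([66, 66, 715]);
translate([1656, 461, 0]) cube([66, 66, 715]);
translate([693, 601, 0]) {
  translate([0, 0, 365]) cube([350, 341, 29]);
  translate([22, 22, 0]) cylinder(h = 365, r = 22);
  translate([328, 22, 0]) cylinder(h = 365, r = 22);
  translate([22, 319, 0]) cylinder(h = 365, r = 22);
  translate([328, 319, 0]) cylinder(h = 365, r = 22);
}
translate([-410, 100, 0]) {
  translate([0, 0, 365]) cube([350, 341, 29]);
  translate([22, 22, 0]) cylinder(h = 365, r = 22);
  translate([328, 22, 0]) cylinder(h = 365, r = 22);
  translate([22, 319, 0]) cylinder(h = 365, r = 22);
  translate([328, 319, 0]) cylinder(h = 365, r = 22);
}
translate([690, 255, 757]) {
  cube([27, 31, 899]);
  translate([329, 0, 0]) cube([27, 31, 899]);
  translate([27, 0, 0]) cube([302, 31, 27]);
  translate([27, 0, 872]) cube([302, 31, 27]);
}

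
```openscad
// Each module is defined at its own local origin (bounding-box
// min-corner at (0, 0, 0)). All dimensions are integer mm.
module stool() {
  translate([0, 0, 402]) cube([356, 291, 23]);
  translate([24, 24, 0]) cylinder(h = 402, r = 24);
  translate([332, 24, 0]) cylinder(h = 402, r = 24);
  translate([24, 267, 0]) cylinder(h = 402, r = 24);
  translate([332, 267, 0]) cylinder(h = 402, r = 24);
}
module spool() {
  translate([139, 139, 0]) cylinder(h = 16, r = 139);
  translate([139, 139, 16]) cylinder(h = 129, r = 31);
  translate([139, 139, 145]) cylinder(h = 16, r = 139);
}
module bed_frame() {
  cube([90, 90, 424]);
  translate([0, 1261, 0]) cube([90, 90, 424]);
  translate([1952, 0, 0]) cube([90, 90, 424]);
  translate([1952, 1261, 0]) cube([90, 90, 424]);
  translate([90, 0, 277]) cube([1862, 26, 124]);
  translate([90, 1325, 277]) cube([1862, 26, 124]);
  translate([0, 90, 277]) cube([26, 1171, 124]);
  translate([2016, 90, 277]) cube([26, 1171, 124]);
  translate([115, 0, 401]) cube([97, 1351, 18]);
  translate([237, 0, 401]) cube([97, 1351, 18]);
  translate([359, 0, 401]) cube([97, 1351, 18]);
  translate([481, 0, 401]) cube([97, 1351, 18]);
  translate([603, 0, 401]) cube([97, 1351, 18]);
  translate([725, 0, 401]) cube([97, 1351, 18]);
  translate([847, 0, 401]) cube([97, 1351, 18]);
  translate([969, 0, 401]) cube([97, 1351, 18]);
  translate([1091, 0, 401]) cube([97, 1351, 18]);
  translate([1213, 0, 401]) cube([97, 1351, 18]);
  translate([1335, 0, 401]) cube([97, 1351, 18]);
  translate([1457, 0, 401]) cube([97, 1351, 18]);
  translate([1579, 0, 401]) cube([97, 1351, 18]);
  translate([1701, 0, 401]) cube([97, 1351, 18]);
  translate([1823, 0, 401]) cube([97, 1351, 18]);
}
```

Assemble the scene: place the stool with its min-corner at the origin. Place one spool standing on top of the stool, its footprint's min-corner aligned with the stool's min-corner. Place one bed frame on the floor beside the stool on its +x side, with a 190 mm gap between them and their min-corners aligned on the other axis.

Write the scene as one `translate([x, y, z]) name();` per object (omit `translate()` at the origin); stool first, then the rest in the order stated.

stool();
translate([0, 0, 425]) spool();
translate([546, 0, 0]) bed_frame();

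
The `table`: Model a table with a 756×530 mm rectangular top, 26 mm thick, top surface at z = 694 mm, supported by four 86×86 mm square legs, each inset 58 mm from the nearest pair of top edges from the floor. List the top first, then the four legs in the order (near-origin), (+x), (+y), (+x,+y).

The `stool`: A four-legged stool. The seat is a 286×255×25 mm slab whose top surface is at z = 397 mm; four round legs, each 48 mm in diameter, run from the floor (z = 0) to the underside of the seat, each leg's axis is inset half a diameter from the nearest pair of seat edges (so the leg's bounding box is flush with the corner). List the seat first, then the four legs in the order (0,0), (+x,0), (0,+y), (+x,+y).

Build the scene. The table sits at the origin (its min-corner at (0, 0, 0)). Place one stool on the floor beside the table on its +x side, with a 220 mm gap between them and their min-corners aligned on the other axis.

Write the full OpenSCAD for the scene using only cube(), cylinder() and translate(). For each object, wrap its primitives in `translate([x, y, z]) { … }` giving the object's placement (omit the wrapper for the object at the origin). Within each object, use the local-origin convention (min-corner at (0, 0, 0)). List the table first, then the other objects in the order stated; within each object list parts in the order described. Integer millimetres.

translate([0, 0, 668]) cube([756, 530, 26]);
translate([58, 58, 0]) cube([86, 86, 668]);
translate([612, 58, 0]) cube([86, 86, 668]);
translate([58, 386, 0]) cube([86, 86, 668]);
translate([612, 386, 0]) cube([86, 86, 668]);
translate([976, 0, 0]) {
  translate([0, 0, 372]) cube([286, 255, 25]);
  translate([24, 24, 0]) cylinder(h = 372, r = 24);
  translate([262, 24, 0]) cylinder(h = 372, r = 24);
  translate([24, 231, 0]) cylinder(h = 372, r = 24);
  translate([262, 231, 0]) cylinder(h = 372, r = 24);
}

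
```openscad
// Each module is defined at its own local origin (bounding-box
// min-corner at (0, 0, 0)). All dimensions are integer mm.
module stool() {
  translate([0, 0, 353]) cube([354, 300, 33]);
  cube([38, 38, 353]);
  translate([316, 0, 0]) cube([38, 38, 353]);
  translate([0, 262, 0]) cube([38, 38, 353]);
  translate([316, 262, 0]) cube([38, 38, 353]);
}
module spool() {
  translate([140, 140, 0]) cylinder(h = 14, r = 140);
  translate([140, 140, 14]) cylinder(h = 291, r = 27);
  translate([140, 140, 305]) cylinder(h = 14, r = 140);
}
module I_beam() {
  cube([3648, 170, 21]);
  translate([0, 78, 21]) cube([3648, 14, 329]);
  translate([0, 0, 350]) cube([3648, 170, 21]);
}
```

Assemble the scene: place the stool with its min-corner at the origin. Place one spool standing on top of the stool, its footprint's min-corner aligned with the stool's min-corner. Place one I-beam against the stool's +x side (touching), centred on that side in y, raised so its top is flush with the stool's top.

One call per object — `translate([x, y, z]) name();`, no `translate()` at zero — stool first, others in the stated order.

stool();
translate([0, 0, 386]) spool();
translate([354, 65, 15]) I_beam();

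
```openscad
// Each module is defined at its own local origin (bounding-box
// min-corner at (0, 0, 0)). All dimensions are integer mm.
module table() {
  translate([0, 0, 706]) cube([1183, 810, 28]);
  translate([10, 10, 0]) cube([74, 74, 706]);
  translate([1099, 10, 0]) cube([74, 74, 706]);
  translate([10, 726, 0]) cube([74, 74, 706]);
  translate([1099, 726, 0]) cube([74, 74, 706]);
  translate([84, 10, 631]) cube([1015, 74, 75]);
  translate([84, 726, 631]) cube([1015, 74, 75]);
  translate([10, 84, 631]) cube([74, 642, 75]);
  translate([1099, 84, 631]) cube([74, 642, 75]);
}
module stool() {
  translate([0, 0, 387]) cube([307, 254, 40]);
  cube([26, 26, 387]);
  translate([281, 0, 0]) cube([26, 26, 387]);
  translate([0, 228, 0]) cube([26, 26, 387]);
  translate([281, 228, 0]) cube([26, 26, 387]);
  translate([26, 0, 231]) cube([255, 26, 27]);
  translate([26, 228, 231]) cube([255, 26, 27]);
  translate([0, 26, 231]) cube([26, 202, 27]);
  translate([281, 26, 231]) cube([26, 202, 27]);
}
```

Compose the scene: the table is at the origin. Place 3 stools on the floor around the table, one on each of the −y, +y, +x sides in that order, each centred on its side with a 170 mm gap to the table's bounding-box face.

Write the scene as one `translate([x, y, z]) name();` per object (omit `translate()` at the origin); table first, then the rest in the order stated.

table();
translate([438, -424, 0]) stool();
translate([438, 980, 0]) stool();
translate([1353, 278, 0]) stool();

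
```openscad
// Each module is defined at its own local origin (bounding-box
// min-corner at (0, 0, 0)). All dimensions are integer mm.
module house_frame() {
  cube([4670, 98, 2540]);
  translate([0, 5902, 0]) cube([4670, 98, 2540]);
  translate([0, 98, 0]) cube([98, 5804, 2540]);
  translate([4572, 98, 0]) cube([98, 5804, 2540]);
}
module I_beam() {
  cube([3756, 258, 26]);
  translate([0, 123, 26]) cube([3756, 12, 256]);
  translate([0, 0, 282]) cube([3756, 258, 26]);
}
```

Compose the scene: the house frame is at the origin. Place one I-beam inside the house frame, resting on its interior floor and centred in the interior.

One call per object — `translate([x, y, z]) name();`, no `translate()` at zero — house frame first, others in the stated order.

house_frame();
translate([457, 2871, 0]) I_beam();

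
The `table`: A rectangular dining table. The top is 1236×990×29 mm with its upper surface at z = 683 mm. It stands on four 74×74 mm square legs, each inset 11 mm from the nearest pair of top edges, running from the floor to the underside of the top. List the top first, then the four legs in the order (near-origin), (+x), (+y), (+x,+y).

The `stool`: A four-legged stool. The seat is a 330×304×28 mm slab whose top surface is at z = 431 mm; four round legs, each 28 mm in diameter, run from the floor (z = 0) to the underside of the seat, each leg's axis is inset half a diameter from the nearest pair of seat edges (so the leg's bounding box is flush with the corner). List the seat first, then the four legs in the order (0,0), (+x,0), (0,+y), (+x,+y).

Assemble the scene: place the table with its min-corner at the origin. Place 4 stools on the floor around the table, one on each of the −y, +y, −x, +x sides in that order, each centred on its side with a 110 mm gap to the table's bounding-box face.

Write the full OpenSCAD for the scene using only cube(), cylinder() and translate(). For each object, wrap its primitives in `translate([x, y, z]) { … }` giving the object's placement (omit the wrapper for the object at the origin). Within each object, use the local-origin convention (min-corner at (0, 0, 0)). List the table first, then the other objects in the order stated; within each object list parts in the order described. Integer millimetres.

translate([0, 0, 654]) cube([1236, 990, 29]);
translate([11, 11, 0]) cube([74, 74, 654]);
translate([1151, 11, 0]) cube([74, 74, 654]);
translate([11, 905, 0]) cube([74, 74, 654]);
translate([1151, 905, 0]) cube([74, 74, 654]);
translate([453, -414, 0]) {
  translate([0, 0, 403]) cube([330, 304, 28]);
  translate([14, 14, 0]) cylinder(h = 403, r = 14);
  translate([316, 14, 0]) cylinder(h = 403, r = 14);
  translate([14, 290, 0]) cylinder(h = 403, r = 14);
  translate([316, 290, 0]) cylinder(h = 403, r = 14);
}
translate([453, 1100, 0]) {
  translate([0, 0, 403]) cube([330, 304, 28]);
  translate([14, 14, 0]) cylinder(h = 403, r = 14);
  translate([316, 14, 0]) cylinder(h = 403, r = 14);
  translate([14, 290, 0]) cylinder(h = 403, r = 14);
  translate([316, 290, 0]) cylinder(h = 403, r = 14);
}
translate([-440, 343, 0]) {
  translate([0, 0, 403]) cube([330, 304, 28]);
  translate([14, 14, 0]) cylinder(h = 403, r = 14);
  translate([316, 14, 0]) cylinder(h = 403, r = 14);
  translate([14, 290, 0]) cylinder(h = 403, r = 14);
  translate([316, 290, 0]) cylinder(h = 403, r = 14);
}
translate([1346, 343, 0]) {
  translate([0, 0, 403]) cube([330, 304, 28]);
  translate([14, 14, 0]) cylinder(h = 403, r = 14);
  translate([316, 14, 0]) cylinder(h = 403, r = 14);
  translate([14, 290, 0]) cylinder(h = 403, r = 14);
  translate([316, 290, 0]) cylinder(h = 403, r = 14);
}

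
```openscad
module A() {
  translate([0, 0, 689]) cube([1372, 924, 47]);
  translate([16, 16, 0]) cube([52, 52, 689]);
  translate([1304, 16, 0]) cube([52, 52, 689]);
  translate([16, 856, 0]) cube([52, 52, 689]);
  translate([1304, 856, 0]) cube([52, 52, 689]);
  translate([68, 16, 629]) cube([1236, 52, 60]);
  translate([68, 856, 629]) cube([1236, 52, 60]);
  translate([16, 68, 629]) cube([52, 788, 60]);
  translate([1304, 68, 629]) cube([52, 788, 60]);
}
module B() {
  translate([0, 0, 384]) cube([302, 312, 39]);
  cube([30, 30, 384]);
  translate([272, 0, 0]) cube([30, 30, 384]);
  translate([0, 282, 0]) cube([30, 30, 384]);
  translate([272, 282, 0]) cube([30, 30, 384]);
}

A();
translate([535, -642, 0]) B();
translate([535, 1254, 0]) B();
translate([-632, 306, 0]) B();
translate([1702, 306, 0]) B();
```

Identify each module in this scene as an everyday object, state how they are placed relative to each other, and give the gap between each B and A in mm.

Each stool's nearest face is 330 mm from the table's bounding box.

A is a table. B is a stool. Four stools sit around the table at the −y, +y, −x, +x sides. The gap between each stool and the table is 330 mm.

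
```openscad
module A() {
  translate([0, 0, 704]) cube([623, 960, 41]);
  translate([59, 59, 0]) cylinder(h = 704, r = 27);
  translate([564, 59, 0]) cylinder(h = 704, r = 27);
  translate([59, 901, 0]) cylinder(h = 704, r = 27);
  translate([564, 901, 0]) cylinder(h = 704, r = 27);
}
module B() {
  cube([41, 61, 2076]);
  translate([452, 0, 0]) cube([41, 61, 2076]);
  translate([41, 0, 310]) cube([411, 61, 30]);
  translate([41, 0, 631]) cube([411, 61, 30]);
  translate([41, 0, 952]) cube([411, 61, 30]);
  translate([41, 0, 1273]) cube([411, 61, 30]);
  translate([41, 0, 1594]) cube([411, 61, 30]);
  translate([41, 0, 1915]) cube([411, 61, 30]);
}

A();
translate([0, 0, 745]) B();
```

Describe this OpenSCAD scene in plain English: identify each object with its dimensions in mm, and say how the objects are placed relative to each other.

A is a table with a 623×960 mm rectangular top, 41 mm thick, top surface at z = 745 mm, supported by four round legs of 54 mm diameter, each leg's bounding box inset 32 mm from the nearest pair of top edges, running from the floor.

B is a wooden ladder with two side rails of 41×61 mm section and 2076 mm height, set 493 mm apart overall. Between them run 6 rectangular rungs (61 mm deep, 30 mm thick), front faces flush with the rails' −y face. The bottom of the first rung is 310 mm above the floor and each subsequent rung is 321 mm higher than the one below.

The ladder is on top of the table.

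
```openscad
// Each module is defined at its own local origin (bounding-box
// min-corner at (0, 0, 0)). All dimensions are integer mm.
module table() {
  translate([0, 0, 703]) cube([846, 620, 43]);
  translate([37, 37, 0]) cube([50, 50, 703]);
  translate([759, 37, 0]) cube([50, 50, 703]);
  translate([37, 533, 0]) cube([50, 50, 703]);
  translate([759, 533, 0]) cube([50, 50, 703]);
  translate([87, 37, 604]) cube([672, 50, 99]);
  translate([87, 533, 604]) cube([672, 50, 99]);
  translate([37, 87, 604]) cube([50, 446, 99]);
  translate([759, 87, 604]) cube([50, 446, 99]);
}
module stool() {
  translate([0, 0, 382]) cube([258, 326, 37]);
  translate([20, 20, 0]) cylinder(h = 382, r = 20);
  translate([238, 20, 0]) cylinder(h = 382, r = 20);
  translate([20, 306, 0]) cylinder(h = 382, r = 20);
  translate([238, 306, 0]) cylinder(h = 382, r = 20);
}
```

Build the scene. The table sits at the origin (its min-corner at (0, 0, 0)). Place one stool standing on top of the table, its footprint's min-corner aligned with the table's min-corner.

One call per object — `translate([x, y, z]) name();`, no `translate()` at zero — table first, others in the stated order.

table();
translate([0, 0, 746]) stool();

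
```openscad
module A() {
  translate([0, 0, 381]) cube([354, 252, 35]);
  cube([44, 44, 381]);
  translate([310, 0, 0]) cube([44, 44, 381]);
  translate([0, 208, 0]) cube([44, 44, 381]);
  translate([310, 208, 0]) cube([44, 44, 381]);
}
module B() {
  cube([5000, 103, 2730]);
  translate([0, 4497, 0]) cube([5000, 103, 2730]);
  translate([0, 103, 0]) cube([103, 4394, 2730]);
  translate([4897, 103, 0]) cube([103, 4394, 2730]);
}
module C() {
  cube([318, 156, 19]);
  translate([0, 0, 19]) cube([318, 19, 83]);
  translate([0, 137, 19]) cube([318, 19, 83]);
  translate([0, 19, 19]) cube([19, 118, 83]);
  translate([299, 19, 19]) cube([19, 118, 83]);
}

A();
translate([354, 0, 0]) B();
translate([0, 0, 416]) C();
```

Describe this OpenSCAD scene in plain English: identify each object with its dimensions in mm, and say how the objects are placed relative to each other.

A is a four-legged stool. The seat is 354×252 mm, 35 mm thick, top at z = 416 mm. It stands on four square legs, each 44×44 mm in cross-section, from z = 0 to the seat underside, each flush with a corner of the seat.

B is the wall frame of a small rectangular building: four walls, each 2730 mm tall and 103 mm thick, enclosing a footprint 5000 mm (x) by 4600 mm (y) outside-to-outside, with no floor or roof. The front and back walls (the −y and +y sides) span the full width; the two side walls fit between them.

C is an open storage box with external size 318×156×102 mm and wall thickness 19 mm (the base is also 19 mm thick). The base covers the whole footprint; the four walls stand on the base, with the y-facing walls full-width and the x-facing walls fitting between their inner faces.

The house frame is against the stool's +x side, with their −y faces flush. The open box is on top of the stool.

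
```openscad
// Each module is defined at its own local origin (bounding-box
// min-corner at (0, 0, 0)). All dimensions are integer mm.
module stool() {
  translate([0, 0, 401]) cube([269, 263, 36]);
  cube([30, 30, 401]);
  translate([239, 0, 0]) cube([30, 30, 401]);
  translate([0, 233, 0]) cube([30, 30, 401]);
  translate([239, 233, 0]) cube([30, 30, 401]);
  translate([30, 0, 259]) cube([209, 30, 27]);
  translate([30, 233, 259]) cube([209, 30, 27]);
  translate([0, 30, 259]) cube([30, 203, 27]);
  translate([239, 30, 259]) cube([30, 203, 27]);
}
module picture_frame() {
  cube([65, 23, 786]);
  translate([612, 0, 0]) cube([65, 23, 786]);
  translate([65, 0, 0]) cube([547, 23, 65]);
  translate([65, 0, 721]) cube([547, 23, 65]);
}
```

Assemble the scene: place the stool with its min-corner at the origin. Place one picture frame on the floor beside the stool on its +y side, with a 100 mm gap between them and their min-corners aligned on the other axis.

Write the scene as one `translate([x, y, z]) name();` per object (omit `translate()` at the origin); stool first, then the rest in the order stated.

stool();
translate([0, 363, 0]) picture_frame();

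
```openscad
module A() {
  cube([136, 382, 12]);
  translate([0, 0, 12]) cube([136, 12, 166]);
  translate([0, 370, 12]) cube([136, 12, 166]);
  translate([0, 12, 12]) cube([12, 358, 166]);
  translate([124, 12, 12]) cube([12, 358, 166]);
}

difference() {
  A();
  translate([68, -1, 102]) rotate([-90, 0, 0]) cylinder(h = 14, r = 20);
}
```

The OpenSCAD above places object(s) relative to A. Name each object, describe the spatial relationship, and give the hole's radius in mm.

The subtracted cylinder has r = 20 mm.

A is an open box. The open box has a circular hole through its front wall. The hole's radius is 20 mm.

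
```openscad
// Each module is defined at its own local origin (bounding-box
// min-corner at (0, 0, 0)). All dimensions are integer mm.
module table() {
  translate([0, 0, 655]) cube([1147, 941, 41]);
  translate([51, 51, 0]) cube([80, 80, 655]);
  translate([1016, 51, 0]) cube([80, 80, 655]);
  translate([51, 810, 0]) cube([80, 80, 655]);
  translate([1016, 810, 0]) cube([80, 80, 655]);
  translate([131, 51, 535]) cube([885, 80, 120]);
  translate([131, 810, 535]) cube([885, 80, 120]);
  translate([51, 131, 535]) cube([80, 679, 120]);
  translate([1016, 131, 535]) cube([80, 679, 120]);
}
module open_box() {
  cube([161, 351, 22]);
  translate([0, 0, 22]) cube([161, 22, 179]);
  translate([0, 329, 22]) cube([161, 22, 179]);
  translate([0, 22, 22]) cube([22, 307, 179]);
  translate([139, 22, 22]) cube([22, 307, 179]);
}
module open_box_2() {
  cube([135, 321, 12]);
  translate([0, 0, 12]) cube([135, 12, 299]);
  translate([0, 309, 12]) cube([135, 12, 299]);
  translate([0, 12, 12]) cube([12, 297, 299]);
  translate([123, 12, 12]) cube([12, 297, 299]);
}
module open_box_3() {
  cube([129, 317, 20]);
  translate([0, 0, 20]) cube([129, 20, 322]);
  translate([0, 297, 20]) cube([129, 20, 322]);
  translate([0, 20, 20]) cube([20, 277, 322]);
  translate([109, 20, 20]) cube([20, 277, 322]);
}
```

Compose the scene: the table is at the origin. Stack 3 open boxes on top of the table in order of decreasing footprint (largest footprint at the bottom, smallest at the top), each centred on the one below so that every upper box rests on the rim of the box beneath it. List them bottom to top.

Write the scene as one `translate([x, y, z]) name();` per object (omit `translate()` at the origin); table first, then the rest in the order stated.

table();
translate([493, 295, 696]) open_box();
translate([506, 310, 897]) open_box_2();
translate([509, 312, 1208]) open_box_3();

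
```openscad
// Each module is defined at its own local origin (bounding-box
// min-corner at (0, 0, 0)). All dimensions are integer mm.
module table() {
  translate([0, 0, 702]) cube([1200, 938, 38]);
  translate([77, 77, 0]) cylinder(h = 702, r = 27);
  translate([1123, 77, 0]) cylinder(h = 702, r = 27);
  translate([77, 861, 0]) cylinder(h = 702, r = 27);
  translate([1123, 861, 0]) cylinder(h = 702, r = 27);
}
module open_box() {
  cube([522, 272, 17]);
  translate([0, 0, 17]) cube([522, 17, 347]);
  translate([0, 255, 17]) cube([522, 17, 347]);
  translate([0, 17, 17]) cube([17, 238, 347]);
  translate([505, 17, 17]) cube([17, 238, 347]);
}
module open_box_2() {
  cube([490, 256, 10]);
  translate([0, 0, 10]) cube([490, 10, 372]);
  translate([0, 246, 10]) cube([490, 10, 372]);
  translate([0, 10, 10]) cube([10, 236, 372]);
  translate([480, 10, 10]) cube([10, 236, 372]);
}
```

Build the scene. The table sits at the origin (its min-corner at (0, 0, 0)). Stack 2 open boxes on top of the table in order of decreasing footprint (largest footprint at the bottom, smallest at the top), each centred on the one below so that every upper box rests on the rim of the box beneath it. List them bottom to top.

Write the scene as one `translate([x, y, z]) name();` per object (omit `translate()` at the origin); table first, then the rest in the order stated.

table();
translate([339, 333, 740]) open_box();
translate([355, 341, 1104]) open_box_2();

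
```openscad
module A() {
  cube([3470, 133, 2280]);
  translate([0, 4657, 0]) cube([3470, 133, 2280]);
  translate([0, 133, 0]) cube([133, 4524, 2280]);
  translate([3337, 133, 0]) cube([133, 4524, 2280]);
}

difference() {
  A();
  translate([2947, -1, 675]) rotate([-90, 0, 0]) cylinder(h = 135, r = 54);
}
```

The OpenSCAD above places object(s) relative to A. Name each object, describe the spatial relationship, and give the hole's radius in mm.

The subtracted cylinder has r = 54 mm.

A is a house frame. The house frame has a circular hole through its front wall. The hole's radius is 54 mm.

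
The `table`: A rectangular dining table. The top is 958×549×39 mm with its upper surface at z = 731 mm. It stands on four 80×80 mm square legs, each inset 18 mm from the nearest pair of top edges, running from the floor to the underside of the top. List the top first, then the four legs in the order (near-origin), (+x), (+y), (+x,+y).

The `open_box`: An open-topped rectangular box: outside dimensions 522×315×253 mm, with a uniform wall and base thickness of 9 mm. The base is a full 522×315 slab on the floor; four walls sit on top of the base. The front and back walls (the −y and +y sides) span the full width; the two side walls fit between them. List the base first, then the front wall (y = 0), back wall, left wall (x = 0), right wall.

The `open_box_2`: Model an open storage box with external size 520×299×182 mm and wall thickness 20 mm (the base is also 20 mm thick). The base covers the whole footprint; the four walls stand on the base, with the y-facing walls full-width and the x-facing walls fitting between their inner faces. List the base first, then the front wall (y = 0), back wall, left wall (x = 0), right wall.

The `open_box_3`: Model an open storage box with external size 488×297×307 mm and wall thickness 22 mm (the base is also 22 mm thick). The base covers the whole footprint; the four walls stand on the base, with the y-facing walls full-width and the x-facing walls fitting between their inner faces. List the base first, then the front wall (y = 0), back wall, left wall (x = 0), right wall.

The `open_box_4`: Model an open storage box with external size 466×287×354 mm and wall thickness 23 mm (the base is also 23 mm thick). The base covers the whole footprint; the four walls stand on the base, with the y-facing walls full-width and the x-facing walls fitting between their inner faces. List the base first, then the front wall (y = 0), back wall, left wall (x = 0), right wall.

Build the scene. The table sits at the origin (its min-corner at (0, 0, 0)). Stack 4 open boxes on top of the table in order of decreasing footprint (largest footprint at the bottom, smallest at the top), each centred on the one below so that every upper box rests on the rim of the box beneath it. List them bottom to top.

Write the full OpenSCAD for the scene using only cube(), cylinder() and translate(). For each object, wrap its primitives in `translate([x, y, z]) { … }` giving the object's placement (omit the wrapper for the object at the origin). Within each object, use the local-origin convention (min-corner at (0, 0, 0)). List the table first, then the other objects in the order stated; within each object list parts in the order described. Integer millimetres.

translate([0, 0, 692]) cube([958, 549, 39]);
translate([18, 18, 0]) cube([80, 80, 692]);
translate([860, 18, 0]) cube([80, 80, 692]);
translate([18, 451, 0]) cube([80, 80, 692]);
translate([860, 451, 0]) cube([80, 80, 692]);
translate([218, 117, 731]) {
  cube([522, 315, 9]);
  translate([0, 0, 9]) cube([522, 9, 244]);
  translate([0, 306, 9]) cube([522, 9, 244]);
  translate([0, 9, 9]) cube([9, 297, 244]);
  translate([513, 9, 9]) cube([9, 297, 244]);
}
translate([219, 125, 984]) {
  cube([520, 299, 20]);
  translate([0, 0, 20]) cube([520, 20, 162]);
  translate([0, 279, 20]) cube([520, 20, 162]);
  translate([0, 20, 20]) cube([20, 259, 162]);
  translate([500, 20, 20]) cube([20, 259, 162]);
}
translate([235, 126, 1166]) {
  cube([488, 297, 22]);
  translate([0, 0, 22]) cube([488, 22, 285]);
  translate([0, 275, 22]) cube([488, 22, 285]);
  translate([0, 22, 22]) cube([22, 253, 285]);
  translate([466, 22, 22]) cube([22, 253, 285]);
}
translate([246, 131, 1473]) {
  cube([466, 287, 23]);
  translate([0, 0, 23]) cube([466, 23, 331]);
  translate([0, 264, 23]) cube([466, 23, 331]);
  translate([0, 23, 23]) cube([23, 241, 331]);
  translate([443, 23, 23]) cube([23, 241, 331]);
}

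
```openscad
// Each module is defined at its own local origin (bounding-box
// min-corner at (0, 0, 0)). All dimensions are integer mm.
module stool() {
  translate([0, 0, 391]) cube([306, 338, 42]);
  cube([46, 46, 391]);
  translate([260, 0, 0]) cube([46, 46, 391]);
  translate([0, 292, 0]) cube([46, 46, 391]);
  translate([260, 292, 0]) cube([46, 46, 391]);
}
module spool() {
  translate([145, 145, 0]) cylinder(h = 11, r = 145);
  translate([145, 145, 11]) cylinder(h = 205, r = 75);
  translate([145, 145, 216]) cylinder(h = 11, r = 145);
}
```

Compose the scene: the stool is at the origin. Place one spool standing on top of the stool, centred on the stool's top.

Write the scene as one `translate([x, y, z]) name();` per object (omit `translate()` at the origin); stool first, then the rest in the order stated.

stool();
translate([8, 24, 433]) spool();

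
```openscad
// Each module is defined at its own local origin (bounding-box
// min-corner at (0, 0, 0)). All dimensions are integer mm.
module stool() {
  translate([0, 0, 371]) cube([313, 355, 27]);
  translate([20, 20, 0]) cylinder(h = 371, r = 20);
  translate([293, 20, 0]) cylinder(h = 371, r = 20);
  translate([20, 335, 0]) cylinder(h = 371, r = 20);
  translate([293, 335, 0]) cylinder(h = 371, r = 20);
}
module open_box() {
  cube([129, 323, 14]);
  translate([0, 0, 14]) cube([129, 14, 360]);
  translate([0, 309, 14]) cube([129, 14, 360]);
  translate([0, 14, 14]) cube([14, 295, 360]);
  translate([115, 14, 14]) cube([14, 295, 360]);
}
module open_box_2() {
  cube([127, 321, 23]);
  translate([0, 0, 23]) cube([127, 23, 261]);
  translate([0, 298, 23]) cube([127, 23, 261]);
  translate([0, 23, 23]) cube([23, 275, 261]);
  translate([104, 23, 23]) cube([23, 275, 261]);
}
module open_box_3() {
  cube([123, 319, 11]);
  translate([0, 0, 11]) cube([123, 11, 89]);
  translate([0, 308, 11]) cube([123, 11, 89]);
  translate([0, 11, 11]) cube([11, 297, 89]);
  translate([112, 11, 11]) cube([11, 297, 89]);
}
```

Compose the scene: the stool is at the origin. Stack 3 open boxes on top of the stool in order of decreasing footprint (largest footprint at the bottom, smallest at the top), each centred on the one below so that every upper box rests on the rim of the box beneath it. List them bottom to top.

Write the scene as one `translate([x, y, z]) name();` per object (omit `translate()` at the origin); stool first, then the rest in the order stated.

stool();
translate([92, 16, 398]) open_box();
translate([93, 17, 772]) open_box_2();
translate([95, 18, 1056]) open_box_3();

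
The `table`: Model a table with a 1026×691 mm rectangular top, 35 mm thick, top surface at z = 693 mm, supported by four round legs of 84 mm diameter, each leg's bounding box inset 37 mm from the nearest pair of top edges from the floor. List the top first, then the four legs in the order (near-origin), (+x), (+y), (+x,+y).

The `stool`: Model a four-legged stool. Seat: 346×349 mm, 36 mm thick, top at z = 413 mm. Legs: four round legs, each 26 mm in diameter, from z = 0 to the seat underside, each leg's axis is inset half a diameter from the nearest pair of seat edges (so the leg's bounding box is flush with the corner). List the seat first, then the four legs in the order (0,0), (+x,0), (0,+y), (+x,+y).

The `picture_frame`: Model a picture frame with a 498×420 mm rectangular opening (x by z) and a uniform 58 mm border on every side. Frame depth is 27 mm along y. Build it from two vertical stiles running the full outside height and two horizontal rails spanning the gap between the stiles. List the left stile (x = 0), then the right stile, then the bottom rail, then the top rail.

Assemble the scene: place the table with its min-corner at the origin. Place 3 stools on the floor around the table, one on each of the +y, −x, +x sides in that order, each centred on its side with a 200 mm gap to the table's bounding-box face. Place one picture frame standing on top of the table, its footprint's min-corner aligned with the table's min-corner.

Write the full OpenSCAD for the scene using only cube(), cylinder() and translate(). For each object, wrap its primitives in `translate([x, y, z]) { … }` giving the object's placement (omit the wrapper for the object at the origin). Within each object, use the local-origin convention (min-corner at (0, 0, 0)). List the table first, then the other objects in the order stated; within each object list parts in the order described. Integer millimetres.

translate([0, 0, 658]) cube([1026, 691, 35]);
translate([79, 79, 0]) cylinder(h = 658, r = 42);
translate([947, 79, 0]) cylinder(h = 658, r = 42);
translate([79, 612, 0]) cylinder(h = 658, r = 42);
translate([947, 612, 0]) cylinder(h = 658, r = 42);
translate([340, 891, 0]) {
  translate([0, 0, 377]) cube([346, 349, 36]);
  translate([13, 13, 0]) cylinder(h = 377, r = 13);
  translate([333, 13, 0]) cylinder(h = 377, r = 13);
  translate([13, 336, 0]) cylinder(h = 377, r = 13);
  translate([333, 336, 0]) cylinder(h = 377, r = 13);
}
translate([-546, 171, 0]) {
  translate([0, 0, 377]) cube([346, 349, 36]);
  translate([13, 13, 0]) cylinder(h = 377, r = 13);
  translate([333, 13, 0]) cylinder(h = 377, r = 13);
  translate([13, 336, 0]) cylinder(h = 377, r = 13);
  translate([333, 336, 0]) cylinder(h = 377, r = 13);
}
translate([1226, 171, 0]) {
  translate([0, 0, 377]) cube([346, 349, 36]);
  translate([13, 13, 0]) cylinder(h = 377, r = 13);
  translate([333, 13, 0]) cylinder(h = 377, r = 13);
  translate([13, 336, 0]) cylinder(h = 377, r = 13);
  translate([333, 336, 0]) cylinder(h = 377, r = 13);
}
translate([0, 0, 693]) {
  cube([58, 27, 536]);
  translate([556, 0, 0]) cube([58, 27, 536]);
  translate([58, 0, 0]) cube([498, 27, 58]);
  translate([58, 0, 478]) cube([498, 27, 58]);
}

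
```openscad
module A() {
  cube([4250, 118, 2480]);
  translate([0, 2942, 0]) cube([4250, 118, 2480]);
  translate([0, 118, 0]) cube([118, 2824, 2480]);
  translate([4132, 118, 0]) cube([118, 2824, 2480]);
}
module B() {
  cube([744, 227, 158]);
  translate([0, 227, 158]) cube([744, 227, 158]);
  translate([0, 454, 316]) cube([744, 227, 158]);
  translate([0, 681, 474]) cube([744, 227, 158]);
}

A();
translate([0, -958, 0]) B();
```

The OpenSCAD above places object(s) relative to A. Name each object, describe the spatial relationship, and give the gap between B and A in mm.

The staircase's nearest face is 50 mm from the house frame's −y face.

A is a house frame. B is a staircase. The staircase is on the floor beside the house frame on its −y side. The gap between the staircase and the house frame is 50 mm.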